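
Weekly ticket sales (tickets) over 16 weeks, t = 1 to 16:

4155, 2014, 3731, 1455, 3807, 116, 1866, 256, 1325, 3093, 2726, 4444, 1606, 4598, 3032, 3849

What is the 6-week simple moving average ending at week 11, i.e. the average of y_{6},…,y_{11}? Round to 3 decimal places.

1563.667

Sum of periods 6–11: 116 + 1866 + 256 + 1325 + 3093 + 2726 = 9382
Divide by 6: 9382 / 6 = 1563.667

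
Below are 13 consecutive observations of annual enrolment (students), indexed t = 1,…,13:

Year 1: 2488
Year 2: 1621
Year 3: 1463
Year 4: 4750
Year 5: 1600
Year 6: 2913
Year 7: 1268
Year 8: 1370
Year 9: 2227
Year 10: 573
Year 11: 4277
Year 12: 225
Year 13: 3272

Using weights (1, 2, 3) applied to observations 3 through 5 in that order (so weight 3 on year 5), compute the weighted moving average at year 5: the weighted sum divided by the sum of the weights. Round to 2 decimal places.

Weighted sum: 1·1463 + 2·4750 + 3·1600 = 1463 + 9500 + 4800 = 15763
Weight total: 1 + 2 + 3 = 6
WMA = 15763 / 6 = 2627.17

2627.17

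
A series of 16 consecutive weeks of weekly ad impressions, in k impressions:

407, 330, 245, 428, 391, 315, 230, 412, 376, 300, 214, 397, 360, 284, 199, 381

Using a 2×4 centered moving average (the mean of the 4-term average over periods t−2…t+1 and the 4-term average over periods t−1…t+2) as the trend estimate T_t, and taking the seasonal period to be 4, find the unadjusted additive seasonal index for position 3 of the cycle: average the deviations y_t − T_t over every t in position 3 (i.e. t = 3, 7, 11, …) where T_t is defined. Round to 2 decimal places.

Season position 3 occurs at t = 3, 7, 11 (where T_t is defined).
t=3: T_3 = 350.5000; y_3 − T_3 = 245 − 350.5000 = -105.5000
t=7: T_7 = 335.1250; y_7 − T_7 = 230 − 335.1250 = -105.1250
t=11: T_11 = 319.7500; y_11 − T_11 = 214 − 319.7500 = -105.7500
Mean deviation: (-105.5000 + -105.1250 + -105.7500) / 3 = -105.46

-105.46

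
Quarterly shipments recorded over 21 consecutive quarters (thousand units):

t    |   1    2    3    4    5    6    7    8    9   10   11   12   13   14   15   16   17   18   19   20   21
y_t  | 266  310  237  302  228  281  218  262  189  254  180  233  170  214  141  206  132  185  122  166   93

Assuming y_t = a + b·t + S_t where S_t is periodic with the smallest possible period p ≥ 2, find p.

6

First differences y_{t+1} − y_t: 44, -73, 65, -74, 53, -63, 44, -73, 65, -74, 53, -63, 44, -73, …
The difference pattern repeats every 6 terms and not for any smaller step, so p = 6.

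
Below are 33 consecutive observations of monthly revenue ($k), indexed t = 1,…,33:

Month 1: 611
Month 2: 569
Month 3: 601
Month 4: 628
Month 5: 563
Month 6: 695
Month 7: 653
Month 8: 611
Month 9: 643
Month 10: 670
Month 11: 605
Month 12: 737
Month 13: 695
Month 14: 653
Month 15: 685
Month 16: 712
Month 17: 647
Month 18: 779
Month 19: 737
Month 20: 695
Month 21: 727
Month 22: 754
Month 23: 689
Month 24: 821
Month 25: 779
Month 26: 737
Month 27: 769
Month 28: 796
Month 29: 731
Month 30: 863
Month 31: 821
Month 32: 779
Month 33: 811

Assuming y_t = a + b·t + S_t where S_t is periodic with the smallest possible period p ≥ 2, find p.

First differences y_{t+1} − y_t: -42, 32, 27, -65, 132, -42, -42, 32, 27, -65, 132, -42, -42, 32, …
The difference pattern repeats every 6 terms and not for any smaller step, so p = 6.

6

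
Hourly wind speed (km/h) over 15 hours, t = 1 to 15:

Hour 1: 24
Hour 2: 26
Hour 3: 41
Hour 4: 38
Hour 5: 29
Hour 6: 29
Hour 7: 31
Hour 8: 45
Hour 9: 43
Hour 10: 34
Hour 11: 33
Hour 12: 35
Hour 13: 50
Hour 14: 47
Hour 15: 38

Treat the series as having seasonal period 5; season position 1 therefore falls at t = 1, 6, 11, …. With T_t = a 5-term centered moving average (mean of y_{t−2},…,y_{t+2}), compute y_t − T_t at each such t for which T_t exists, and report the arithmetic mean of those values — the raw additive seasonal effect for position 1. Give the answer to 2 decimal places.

-5.70

Season position 1 occurs at t = 6, 11 (where T_t is defined).
t=6: T_6 = 34.4000; y_6 − T_6 = 29 − 34.4000 = -5.4000
t=11: T_11 = 39.0000; y_11 − T_11 = 33 − 39.0000 = -6.0000
Mean deviation: (-5.4000 + -6.0000) / 2 = -5.70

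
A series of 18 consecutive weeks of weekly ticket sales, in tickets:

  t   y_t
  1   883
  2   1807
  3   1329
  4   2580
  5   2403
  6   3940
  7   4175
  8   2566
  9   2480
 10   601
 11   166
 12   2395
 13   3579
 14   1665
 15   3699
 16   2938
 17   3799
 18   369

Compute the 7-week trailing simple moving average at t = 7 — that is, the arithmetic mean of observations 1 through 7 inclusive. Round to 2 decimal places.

2445.29

Sum of periods 1–7: 883 + 1807 + 1329 + 2580 + 2403 + 3940 + 4175 = 17117
Divide by 7: 17117 / 7 = 2445.29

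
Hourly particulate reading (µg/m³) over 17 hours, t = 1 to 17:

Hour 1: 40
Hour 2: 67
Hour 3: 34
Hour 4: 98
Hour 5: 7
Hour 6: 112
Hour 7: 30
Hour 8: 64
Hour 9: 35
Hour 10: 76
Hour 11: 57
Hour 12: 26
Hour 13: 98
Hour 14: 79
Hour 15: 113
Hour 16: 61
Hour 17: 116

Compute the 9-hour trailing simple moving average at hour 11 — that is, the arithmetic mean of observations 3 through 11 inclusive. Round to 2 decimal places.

57.00

Sum of periods 3–11: 34 + 98 + 7 + 112 + 30 + 64 + 35 + 76 + 57 = 513
Divide by 9: 513 / 9 = 57.00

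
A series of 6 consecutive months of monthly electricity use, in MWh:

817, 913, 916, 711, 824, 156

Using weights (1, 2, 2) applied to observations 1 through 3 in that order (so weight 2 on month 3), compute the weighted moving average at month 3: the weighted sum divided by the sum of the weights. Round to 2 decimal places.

895.00

Weighted sum: 1·817 + 2·913 + 2·916 = 817 + 1826 + 1832 = 4475
Weight total: 1 + 2 + 2 = 5
WMA = 4475 / 5 = 895.00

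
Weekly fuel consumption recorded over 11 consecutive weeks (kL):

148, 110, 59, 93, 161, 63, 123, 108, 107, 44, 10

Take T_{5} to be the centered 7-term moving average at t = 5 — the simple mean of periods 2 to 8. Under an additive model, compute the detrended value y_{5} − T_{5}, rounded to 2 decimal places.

Trend T_5 = (110 + 59 + 93 + 161 + 63 + 123 + 108) / 7 = 717/7 = 102.4286
Detrended value: 161 − 102.4286 = 58.57

58.57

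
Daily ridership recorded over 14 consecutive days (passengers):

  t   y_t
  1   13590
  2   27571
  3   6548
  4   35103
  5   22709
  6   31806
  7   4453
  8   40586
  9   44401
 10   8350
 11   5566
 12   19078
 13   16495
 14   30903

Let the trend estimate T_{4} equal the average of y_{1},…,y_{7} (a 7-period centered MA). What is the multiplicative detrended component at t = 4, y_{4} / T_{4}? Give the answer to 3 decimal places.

1.733

Trend T_4 = (13590 + 27571 + 6548 + 35103 + 22709 + 31806 + 4453) / 7 = 141780/7 = 20254.28571
Ratio to trend: 35103 / 20254.28571 = 1.733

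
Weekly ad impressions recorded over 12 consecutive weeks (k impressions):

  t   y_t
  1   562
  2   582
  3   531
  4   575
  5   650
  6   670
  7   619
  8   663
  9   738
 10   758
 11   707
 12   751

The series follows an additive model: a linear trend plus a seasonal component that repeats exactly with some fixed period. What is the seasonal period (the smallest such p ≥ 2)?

4

First differences y_{t+1} − y_t: 20, -51, 44, 75, 20, -51, 44, 75, 20, -51, …
The difference pattern repeats every 4 terms and not for any smaller step, so p = 4.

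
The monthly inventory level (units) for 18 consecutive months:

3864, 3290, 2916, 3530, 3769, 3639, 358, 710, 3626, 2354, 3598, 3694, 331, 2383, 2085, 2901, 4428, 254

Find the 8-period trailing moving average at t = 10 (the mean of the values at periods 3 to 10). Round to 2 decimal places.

2612.75

Sum of periods 3–10: 2916 + 3530 + 3769 + 3639 + 358 + 710 + 3626 + 2354 = 20902
Divide by 8: 20902 / 8 = 2612.75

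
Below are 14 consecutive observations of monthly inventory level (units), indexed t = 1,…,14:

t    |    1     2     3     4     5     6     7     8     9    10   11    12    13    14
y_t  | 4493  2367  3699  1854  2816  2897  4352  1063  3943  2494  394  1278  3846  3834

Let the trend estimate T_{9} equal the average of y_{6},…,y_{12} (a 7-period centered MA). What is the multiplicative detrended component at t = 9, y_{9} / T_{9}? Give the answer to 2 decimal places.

Trend T_9 = (2897 + 4352 + 1063 + 3943 + 2494 + 394 + 1278) / 7 = 16421/7 = 2345.8571
Ratio to trend: 3943 / 2345.8571 = 1.68

1.68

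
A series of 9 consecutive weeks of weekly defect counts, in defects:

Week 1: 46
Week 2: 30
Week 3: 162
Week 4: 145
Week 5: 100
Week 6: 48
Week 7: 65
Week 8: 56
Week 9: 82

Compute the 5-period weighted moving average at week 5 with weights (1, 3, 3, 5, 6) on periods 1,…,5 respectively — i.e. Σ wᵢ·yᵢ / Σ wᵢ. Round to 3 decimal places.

Weighted sum: 1·46 + 3·30 + 3·162 + 5·145 + 6·100 = 46 + 90 + 486 + 725 + 600 = 1947
Weight total: 1 + 3 + 3 + 5 + 6 = 18
WMA = 1947 / 18 = 108.167

108.167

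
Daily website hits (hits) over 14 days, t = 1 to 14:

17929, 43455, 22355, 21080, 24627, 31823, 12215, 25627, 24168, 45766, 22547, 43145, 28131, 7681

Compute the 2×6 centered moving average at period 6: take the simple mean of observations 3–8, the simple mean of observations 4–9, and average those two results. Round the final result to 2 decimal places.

Sum over 3–8: 22355 + 21080 + 24627 + 31823 + 12215 + 25627 = 137727
Sum over 4–9: 21080 + 24627 + 31823 + 12215 + 25627 + 24168 = 139540
CMA at t=6 = (137727 + 139540) / (2·6) = 277267 / 12 = 23105.58

23105.58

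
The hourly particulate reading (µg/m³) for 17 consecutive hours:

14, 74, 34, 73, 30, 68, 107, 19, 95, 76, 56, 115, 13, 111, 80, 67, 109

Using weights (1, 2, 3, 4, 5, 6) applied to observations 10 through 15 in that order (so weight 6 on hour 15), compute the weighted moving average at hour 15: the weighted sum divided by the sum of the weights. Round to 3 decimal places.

77.143

Weighted sum: 1·76 + 2·56 + 3·115 + 4·13 + 5·111 + 6·80 = 76 + 112 + 345 + 52 + 555 + 480 = 1620
Weight total: 1 + 2 + 3 + 4 + 5 + 6 = 21
WMA = 1620 / 21 = 77.143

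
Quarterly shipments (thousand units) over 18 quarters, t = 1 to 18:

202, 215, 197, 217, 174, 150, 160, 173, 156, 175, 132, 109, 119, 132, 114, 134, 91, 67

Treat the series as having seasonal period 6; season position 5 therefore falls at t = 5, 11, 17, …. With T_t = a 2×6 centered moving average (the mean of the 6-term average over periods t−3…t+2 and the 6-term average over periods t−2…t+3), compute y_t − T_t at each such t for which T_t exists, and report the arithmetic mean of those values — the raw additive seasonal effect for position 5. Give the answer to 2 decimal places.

Season position 5 occurs at t = 5, 11 (where T_t is defined).
t=5: T_5 = 182.0000; y_5 − T_5 = 174 − 182.0000 = -8.0000
t=11: T_11 = 140.5833; y_11 − T_11 = 132 − 140.5833 = -8.5833
Mean deviation: (-8.0000 + -8.5833) / 2 = -8.29

-8.29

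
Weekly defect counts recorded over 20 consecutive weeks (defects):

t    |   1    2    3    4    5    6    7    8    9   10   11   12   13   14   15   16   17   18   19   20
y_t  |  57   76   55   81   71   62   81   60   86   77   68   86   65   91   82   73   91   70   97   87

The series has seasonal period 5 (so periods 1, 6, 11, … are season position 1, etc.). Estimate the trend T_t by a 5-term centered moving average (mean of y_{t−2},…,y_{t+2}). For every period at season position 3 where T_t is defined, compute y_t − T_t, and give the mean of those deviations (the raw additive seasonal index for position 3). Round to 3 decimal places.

Season position 3 occurs at t = 3, 8, 13, 18 (where T_t is defined).
t=3: T_3 = 68.00000; y_3 − T_3 = 55 − 68.00000 = -13.00000
t=8: T_8 = 73.20000; y_8 − T_8 = 60 − 73.20000 = -13.20000
t=13: T_13 = 78.40000; y_13 − T_13 = 65 − 78.40000 = -13.40000
t=18: T_18 = 83.60000; y_18 − T_18 = 70 − 83.60000 = -13.60000
Mean deviation: (-13.00000 + -13.20000 + -13.40000 + -13.60000) / 4 = -13.300

-13.300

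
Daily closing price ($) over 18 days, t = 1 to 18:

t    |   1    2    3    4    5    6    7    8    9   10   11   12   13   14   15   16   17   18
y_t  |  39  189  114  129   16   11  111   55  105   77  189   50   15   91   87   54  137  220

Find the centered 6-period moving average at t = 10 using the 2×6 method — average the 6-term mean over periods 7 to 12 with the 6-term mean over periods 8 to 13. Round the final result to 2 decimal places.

Sum over 7–12: 111 + 55 + 105 + 77 + 189 + 50 = 587
Sum over 8–13: 55 + 105 + 77 + 189 + 50 + 15 = 491
CMA at t=10 = (587 + 491) / (2·6) = 1078 / 12 = 89.83

89.83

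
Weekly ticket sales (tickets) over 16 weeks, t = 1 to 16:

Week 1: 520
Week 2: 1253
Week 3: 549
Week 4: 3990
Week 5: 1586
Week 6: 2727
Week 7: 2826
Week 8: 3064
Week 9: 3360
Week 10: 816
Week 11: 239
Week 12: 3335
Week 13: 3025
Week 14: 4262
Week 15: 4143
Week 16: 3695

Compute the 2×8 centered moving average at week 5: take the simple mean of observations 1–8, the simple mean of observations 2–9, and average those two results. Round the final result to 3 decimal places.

Sum over 1–8: 520 + 1253 + 549 + 3990 + 1586 + 2727 + 2826 + 3064 = 16515
Sum over 2–9: 1253 + 549 + 3990 + 1586 + 2727 + 2826 + 3064 + 3360 = 19355
CMA at t=5 = (16515 + 19355) / (2·8) = 35870 / 16 = 2241.875

2241.875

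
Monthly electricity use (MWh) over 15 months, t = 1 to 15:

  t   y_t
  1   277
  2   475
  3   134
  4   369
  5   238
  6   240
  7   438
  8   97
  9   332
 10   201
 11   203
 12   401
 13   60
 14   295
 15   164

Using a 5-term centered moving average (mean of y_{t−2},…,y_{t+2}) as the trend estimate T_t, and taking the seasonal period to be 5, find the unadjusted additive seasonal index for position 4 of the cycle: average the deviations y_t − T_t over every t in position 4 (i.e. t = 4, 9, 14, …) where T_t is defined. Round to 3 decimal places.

77.800

Season position 4 occurs at t = 4, 9 (where T_t is defined).
t=4: T_4 = 291.20000; y_4 − T_4 = 369 − 291.20000 = 77.80000
t=9: T_9 = 254.20000; y_9 − T_9 = 332 − 254.20000 = 77.80000
Mean deviation: (77.80000 + 77.80000) / 2 = 77.800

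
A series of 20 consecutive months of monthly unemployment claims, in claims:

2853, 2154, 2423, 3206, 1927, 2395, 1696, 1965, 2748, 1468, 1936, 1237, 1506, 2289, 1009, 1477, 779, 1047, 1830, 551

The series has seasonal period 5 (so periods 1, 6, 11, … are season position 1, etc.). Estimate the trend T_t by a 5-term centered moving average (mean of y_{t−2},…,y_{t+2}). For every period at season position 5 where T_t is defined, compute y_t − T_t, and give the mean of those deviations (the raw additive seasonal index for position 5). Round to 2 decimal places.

-402.73

Season position 5 occurs at t = 5, 10, 15 (where T_t is defined).
t=5: T_5 = 2329.4000; y_5 − T_5 = 1927 − 2329.4000 = -402.4000
t=10: T_10 = 1870.8000; y_10 − T_10 = 1468 − 1870.8000 = -402.8000
t=15: T_15 = 1412.0000; y_15 − T_15 = 1009 − 1412.0000 = -403.0000
Mean deviation: (-402.4000 + -402.8000 + -403.0000) / 3 = -402.73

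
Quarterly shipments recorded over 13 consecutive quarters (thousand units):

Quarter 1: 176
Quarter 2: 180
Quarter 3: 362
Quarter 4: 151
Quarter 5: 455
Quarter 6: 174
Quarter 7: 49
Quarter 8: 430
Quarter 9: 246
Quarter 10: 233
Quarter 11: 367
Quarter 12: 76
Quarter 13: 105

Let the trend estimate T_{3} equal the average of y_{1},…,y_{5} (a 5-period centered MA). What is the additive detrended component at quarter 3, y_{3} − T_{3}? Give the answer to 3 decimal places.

Trend T_3 = (176 + 180 + 362 + 151 + 455) / 5 = 1324/5 = 264.80000
Detrended value: 362 − 264.80000 = 97.200

97.200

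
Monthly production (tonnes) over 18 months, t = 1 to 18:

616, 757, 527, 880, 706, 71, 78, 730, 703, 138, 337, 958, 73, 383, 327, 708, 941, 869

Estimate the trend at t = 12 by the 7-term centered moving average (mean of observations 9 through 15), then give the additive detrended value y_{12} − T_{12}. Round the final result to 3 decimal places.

Trend T_12 = (703 + 138 + 337 + 958 + 73 + 383 + 327) / 7 = 2919/7 = 417.00000
Detrended value: 958 − 417.00000 = 541.000

541.000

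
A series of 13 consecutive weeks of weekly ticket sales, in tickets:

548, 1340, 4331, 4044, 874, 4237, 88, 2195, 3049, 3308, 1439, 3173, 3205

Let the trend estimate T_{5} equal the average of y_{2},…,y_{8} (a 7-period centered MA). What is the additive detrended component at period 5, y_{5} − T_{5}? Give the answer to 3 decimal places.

Trend T_5 = (1340 + 4331 + 4044 + 874 + 4237 + 88 + 2195) / 7 = 17109/7 = 2444.14286
Detrended value: 874 − 2444.14286 = -1570.143

-1570.143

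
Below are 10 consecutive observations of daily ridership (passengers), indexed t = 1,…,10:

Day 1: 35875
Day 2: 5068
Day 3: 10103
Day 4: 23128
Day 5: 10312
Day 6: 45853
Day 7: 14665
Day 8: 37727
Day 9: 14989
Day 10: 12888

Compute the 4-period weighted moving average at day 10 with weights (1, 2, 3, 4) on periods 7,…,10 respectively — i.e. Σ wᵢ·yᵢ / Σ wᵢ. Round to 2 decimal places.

Weighted sum: 1·14665 + 2·37727 + 3·14989 + 4·12888 = 14665 + 75454 + 44967 + 51552 = 186638
Weight total: 1 + 2 + 3 + 4 = 10
WMA = 186638 / 10 = 18663.80

18663.80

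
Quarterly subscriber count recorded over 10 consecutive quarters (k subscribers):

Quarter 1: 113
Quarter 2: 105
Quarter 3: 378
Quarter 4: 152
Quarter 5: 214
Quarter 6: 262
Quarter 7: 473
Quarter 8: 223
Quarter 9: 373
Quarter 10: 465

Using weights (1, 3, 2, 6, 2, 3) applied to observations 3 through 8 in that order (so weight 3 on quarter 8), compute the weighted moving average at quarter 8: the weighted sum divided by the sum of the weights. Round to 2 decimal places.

261.71

Weighted sum: 1·378 + 3·152 + 2·214 + 6·262 + 2·473 + 3·223 = 378 + 456 + 428 + 1572 + 946 + 669 = 4449
Weight total: 1 + 3 + 2 + 6 + 2 + 3 = 17
WMA = 4449 / 17 = 261.71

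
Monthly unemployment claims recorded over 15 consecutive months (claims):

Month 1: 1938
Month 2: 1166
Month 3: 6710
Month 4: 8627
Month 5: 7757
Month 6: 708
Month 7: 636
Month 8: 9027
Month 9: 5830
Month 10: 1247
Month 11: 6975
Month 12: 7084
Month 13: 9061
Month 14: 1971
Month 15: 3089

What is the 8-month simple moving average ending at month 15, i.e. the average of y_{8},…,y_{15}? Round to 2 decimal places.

5535.50

Sum of periods 8–15: 9027 + 5830 + 1247 + 6975 + 7084 + 9061 + 1971 + 3089 = 44284
Divide by 8: 44284 / 8 = 5535.50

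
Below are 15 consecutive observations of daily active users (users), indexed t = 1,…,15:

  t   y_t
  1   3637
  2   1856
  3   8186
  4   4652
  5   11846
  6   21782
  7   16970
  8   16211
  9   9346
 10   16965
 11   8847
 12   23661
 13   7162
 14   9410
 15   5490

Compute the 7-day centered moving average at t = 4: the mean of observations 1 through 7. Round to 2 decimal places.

9847.00

Sum of periods 1–7: 3637 + 1856 + 8186 + 4652 + 11846 + 21782 + 16970 = 68929
Divide by 7: 68929 / 7 = 9847.00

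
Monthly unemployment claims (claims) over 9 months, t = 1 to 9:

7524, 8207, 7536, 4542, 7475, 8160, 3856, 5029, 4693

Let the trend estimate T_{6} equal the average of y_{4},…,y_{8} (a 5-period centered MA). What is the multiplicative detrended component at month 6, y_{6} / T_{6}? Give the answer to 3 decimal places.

1.404

Trend T_6 = (4542 + 7475 + 8160 + 3856 + 5029) / 5 = 29062/5 = 5812.40000
Ratio to trend: 8160 / 5812.40000 = 1.404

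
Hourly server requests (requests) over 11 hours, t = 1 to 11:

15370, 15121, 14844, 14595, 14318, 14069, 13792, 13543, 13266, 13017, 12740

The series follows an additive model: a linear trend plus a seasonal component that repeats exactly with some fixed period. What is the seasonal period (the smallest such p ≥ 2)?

2

First differences y_{t+1} − y_t: -249, -277, -249, -277, -249, -277, …
The difference pattern repeats every 2 terms and not for any smaller step, so p = 2.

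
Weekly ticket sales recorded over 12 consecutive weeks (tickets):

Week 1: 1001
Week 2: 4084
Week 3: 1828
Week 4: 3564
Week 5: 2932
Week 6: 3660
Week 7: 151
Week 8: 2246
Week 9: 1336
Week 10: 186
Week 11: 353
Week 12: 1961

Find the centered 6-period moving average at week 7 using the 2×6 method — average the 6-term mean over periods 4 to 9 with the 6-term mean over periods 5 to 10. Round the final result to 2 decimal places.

Sum over 4–9: 3564 + 2932 + 3660 + 151 + 2246 + 1336 = 13889
Sum over 5–10: 2932 + 3660 + 151 + 2246 + 1336 + 186 = 10511
CMA at t=7 = (13889 + 10511) / (2·6) = 24400 / 12 = 2033.33

2033.33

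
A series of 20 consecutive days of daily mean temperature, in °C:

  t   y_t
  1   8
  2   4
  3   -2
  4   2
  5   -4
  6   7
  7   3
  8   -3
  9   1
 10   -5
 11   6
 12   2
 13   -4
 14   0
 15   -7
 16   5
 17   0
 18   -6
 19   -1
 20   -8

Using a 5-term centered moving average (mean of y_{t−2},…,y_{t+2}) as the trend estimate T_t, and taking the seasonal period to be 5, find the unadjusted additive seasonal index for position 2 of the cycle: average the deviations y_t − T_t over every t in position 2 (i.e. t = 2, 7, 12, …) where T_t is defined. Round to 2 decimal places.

2.07

Season position 2 occurs at t = 7, 12, 17 (where T_t is defined).
t=7: T_7 = 0.8000; y_7 − T_7 = 3 − 0.8000 = 2.2000
t=12: T_12 = -0.2000; y_12 − T_12 = 2 − -0.2000 = 2.2000
t=17: T_17 = -1.8000; y_17 − T_17 = 0 − -1.8000 = 1.8000
Mean deviation: (2.2000 + 2.2000 + 1.8000) / 3 = 2.07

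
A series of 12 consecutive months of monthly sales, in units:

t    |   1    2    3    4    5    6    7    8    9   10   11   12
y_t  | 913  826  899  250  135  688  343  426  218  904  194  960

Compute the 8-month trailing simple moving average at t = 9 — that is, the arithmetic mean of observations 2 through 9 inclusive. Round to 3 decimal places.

473.125

Sum of periods 2–9: 826 + 899 + 250 + 135 + 688 + 343 + 426 + 218 = 3785
Divide by 8: 3785 / 8 = 473.125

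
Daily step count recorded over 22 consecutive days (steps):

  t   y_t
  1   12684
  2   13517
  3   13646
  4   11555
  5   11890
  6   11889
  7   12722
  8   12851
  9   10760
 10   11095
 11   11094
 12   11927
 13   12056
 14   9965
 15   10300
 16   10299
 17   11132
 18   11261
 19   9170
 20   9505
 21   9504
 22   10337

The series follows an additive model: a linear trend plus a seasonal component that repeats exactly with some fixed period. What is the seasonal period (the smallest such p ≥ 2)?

5

First differences y_{t+1} − y_t: 833, 129, -2091, 335, -1, 833, 129, -2091, 335, -1, 833, 129, …
The difference pattern repeats every 5 terms and not for any smaller step, so p = 5.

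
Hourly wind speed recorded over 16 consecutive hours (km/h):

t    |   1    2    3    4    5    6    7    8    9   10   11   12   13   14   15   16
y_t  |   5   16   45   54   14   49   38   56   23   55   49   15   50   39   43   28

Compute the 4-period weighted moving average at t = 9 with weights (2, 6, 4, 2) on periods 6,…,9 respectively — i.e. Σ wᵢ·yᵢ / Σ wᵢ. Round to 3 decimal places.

42.571

Weighted sum: 2·49 + 6·38 + 4·56 + 2·23 = 98 + 228 + 224 + 46 = 596
Weight total: 2 + 6 + 4 + 2 = 14
WMA = 596 / 14 = 42.571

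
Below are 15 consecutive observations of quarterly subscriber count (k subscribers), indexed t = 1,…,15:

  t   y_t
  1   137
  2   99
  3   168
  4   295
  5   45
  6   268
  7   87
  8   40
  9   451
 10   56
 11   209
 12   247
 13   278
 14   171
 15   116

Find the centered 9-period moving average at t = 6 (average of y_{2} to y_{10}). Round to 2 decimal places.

167.67

Sum of periods 2–10: 99 + 168 + 295 + 45 + 268 + 87 + 40 + 451 + 56 = 1509
Divide by 9: 1509 / 9 = 167.67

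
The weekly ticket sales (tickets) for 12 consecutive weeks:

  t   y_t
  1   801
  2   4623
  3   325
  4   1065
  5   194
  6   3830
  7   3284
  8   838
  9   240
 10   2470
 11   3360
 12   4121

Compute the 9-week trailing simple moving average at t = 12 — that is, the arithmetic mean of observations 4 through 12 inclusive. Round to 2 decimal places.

2155.78

Sum of periods 4–12: 1065 + 194 + 3830 + 3284 + 838 + 240 + 2470 + 3360 + 4121 = 19402
Divide by 9: 19402 / 9 = 2155.78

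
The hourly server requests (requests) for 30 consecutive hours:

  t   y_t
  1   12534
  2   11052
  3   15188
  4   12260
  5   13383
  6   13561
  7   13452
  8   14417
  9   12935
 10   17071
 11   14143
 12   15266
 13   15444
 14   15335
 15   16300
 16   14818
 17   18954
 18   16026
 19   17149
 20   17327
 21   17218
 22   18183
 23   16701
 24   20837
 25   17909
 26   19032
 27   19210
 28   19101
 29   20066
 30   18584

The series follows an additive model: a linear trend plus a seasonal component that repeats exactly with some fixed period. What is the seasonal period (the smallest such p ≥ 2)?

First differences y_{t+1} − y_t: -1482, 4136, -2928, 1123, 178, -109, 965, -1482, 4136, -2928, 1123, 178, -109, 965, -1482, 4136, …
The difference pattern repeats every 7 terms and not for any smaller step, so p = 7.

7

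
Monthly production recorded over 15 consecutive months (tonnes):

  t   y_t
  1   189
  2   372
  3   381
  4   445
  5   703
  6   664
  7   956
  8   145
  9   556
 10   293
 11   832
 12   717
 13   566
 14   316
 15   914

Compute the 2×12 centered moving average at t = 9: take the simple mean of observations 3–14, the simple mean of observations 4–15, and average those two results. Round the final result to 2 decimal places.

Sum over 3–14: 381 + 445 + 703 + 664 + 956 + 145 + 556 + 293 + 832 + 717 + 566 + 316 = 6574
Sum over 4–15: 445 + 703 + 664 + 956 + 145 + 556 + 293 + 832 + 717 + 566 + 316 + 914 = 7107
CMA at t=9 = (6574 + 7107) / (2·12) = 13681 / 24 = 570.04

570.04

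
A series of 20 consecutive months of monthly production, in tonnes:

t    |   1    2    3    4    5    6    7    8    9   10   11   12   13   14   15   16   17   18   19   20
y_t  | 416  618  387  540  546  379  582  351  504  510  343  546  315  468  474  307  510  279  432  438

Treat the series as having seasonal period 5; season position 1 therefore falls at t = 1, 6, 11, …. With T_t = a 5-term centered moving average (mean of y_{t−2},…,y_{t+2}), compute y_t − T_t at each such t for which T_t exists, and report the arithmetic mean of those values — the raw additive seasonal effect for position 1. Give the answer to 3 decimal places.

Season position 1 occurs at t = 6, 11, 16 (where T_t is defined).
t=6: T_6 = 479.60000; y_6 − T_6 = 379 − 479.60000 = -100.60000
t=11: T_11 = 443.60000; y_11 − T_11 = 343 − 443.60000 = -100.60000
t=16: T_16 = 407.60000; y_16 − T_16 = 307 − 407.60000 = -100.60000
Mean deviation: (-100.60000 + -100.60000 + -100.60000) / 3 = -100.600

-100.600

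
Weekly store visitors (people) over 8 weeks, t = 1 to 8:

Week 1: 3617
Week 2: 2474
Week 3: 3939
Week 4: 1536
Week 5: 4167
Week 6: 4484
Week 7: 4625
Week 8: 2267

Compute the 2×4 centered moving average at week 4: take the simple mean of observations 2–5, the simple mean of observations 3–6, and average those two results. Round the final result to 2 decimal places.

Sum over 2–5: 2474 + 3939 + 1536 + 4167 = 12116
Sum over 3–6: 3939 + 1536 + 4167 + 4484 = 14126
CMA at t=4 = (12116 + 14126) / (2·4) = 26242 / 8 = 3280.25

3280.25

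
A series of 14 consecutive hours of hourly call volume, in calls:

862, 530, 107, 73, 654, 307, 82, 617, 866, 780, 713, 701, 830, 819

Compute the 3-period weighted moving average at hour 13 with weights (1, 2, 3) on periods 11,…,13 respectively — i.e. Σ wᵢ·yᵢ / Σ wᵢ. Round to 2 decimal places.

Weighted sum: 1·713 + 2·701 + 3·830 = 713 + 1402 + 2490 = 4605
Weight total: 1 + 2 + 3 = 6
WMA = 4605 / 6 = 767.50

767.50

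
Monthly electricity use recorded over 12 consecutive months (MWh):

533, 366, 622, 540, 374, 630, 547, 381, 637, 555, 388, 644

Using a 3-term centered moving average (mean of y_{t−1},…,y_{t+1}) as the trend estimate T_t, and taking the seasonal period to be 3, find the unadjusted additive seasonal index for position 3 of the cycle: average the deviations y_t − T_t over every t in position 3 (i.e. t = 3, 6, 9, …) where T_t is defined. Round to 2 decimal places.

112.78

Season position 3 occurs at t = 3, 6, 9 (where T_t is defined).
t=3: T_3 = 509.3333; y_3 − T_3 = 622 − 509.3333 = 112.6667
t=6: T_6 = 517.0000; y_6 − T_6 = 630 − 517.0000 = 113.0000
t=9: T_9 = 524.3333; y_9 − T_9 = 637 − 524.3333 = 112.6667
Mean deviation: (112.6667 + 113.0000 + 112.6667) / 3 = 112.78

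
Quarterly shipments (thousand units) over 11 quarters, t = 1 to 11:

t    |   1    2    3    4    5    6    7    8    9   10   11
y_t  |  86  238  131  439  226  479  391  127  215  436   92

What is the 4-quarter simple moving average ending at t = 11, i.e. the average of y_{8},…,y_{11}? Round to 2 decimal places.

217.50

Sum of periods 8–11: 127 + 215 + 436 + 92 = 870
Divide by 4: 870 / 4 = 217.50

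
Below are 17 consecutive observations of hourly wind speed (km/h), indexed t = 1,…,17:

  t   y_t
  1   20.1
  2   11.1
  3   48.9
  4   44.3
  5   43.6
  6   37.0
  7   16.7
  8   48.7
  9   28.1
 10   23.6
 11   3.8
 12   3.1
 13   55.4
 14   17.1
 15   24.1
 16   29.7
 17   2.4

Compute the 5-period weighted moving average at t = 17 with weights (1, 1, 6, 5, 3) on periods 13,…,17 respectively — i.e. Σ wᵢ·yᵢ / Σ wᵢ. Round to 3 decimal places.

23.300

Weighted sum: 1·55.4 + 1·17.1 + 6·24.1 + 5·29.7 + 3·2.4 = 55.4 + 17.1 + 144.6 + 148.5 + 7.2 = 372.8
Weight total: 1 + 1 + 6 + 5 + 3 = 16
WMA = 372.8 / 16 = 23.300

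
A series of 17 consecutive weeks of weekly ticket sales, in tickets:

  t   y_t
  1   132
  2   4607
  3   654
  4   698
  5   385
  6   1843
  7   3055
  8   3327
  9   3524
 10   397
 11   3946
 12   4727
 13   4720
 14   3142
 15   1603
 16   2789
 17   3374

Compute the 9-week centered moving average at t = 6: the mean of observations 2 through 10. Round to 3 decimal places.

2054.444

Sum of periods 2–10: 4607 + 654 + 698 + 385 + 1843 + 3055 + 3327 + 3524 + 397 = 18490
Divide by 9: 18490 / 9 = 2054.444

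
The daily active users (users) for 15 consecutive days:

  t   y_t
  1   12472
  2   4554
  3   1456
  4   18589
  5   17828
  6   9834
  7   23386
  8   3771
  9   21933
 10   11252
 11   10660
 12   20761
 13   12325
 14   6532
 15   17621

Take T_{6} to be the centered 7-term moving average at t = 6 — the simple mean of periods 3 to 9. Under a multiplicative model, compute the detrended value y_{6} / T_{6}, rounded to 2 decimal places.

Trend T_6 = (1456 + 18589 + 17828 + 9834 + 23386 + 3771 + 21933) / 7 = 96797/7 = 13828.1429
Ratio to trend: 9834 / 13828.1429 = 0.71

0.71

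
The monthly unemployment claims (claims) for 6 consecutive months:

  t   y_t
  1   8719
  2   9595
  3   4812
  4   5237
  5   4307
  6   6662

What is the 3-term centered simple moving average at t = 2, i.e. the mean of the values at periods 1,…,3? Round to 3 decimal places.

Sum of periods 1–3: 8719 + 9595 + 4812 = 23126
Divide by 3: 23126 / 3 = 7708.667

7708.667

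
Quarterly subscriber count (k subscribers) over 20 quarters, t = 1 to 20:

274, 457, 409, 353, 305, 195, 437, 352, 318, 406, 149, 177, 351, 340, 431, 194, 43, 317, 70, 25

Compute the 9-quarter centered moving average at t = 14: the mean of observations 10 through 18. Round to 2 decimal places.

267.56

Sum of periods 10–18: 406 + 149 + 177 + 351 + 340 + 431 + 194 + 43 + 317 = 2408
Divide by 9: 2408 / 9 = 267.56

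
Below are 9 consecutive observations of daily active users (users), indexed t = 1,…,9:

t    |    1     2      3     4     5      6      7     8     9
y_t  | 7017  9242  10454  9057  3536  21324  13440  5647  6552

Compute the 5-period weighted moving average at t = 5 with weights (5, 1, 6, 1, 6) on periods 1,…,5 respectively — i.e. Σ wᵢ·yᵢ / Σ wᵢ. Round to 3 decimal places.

7227.579

Weighted sum: 5·7017 + 1·9242 + 6·10454 + 1·9057 + 6·3536 = 35085 + 9242 + 62724 + 9057 + 21216 = 137324
Weight total: 5 + 1 + 6 + 1 + 6 = 19
WMA = 137324 / 19 = 7227.579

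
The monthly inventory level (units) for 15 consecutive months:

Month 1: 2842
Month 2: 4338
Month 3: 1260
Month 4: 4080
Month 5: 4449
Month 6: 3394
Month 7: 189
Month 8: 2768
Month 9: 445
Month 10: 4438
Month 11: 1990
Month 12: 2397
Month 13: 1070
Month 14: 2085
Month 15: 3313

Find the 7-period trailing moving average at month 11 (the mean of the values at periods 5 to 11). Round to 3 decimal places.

2524.714

Sum of periods 5–11: 4449 + 3394 + 189 + 2768 + 445 + 4438 + 1990 = 17673
Divide by 7: 17673 / 7 = 2524.714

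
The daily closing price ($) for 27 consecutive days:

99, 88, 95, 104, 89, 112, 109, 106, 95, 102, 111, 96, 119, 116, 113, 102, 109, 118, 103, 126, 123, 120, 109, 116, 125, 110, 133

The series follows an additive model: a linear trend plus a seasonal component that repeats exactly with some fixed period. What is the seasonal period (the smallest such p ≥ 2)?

7

First differences y_{t+1} − y_t: -11, 7, 9, -15, 23, -3, -3, -11, 7, 9, -15, 23, -3, -3, -11, 7, …
The difference pattern repeats every 7 terms and not for any smaller step, so p = 7.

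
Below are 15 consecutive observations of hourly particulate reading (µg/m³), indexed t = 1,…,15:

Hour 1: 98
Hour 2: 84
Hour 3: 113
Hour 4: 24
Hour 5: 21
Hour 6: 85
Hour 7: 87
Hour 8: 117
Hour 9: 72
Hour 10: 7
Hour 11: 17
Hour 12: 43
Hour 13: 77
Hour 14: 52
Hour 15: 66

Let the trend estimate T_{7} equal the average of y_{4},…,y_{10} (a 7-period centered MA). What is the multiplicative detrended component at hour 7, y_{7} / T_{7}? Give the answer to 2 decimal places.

1.47

Trend T_7 = (24 + 21 + 85 + 87 + 117 + 72 + 7) / 7 = 413/7 = 59.0000
Ratio to trend: 87 / 59.0000 = 1.47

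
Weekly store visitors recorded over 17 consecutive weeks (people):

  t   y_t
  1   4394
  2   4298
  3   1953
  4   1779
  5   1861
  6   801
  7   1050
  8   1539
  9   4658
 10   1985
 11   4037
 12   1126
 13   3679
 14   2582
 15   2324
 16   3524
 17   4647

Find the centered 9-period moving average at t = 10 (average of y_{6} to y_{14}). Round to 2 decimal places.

Sum of periods 6–14: 801 + 1050 + 1539 + 4658 + 1985 + 4037 + 1126 + 3679 + 2582 = 21457
Divide by 9: 21457 / 9 = 2384.11

2384.11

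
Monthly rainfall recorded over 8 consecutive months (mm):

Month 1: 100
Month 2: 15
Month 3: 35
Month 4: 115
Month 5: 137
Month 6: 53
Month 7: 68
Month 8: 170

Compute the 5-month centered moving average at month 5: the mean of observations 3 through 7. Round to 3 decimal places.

Sum of periods 3–7: 35 + 115 + 137 + 53 + 68 = 408
Divide by 5: 408 / 5 = 81.600

81.600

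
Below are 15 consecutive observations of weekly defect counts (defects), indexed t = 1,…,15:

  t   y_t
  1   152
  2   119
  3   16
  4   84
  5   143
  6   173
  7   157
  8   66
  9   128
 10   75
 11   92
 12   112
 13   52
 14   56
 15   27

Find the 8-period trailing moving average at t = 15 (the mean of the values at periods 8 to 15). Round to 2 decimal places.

Sum of periods 8–15: 66 + 128 + 75 + 92 + 112 + 52 + 56 + 27 = 608
Divide by 8: 608 / 8 = 76.00

76.00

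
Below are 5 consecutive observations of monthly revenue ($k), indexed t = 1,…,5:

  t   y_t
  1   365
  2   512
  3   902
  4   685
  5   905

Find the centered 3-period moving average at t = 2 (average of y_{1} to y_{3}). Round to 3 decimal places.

Sum of periods 1–3: 365 + 512 + 902 = 1779
Divide by 3: 1779 / 3 = 593.000

593.000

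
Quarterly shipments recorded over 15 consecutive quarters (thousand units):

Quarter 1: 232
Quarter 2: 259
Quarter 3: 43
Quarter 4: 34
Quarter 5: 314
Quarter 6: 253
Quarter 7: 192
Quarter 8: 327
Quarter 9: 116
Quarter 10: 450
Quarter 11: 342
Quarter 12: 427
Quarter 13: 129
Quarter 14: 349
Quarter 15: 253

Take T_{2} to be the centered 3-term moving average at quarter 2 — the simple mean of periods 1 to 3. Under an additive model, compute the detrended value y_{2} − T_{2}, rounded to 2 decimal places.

Trend T_2 = (232 + 259 + 43) / 3 = 534/3 = 178.0000
Detrended value: 259 − 178.0000 = 81.00

81.00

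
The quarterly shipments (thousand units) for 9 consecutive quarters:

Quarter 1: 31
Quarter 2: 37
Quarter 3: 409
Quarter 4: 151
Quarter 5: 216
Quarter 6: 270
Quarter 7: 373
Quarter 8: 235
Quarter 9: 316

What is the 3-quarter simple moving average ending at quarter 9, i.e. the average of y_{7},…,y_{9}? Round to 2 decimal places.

308.00

Sum of periods 7–9: 373 + 235 + 316 = 924
Divide by 3: 924 / 3 = 308.00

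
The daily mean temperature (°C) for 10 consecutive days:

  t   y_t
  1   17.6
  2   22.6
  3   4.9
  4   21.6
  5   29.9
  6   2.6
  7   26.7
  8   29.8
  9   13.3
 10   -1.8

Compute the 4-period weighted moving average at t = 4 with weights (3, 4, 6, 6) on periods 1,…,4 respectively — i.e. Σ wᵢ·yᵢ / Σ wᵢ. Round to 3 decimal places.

Weighted sum: 3·17.6 + 4·22.6 + 6·4.9 + 6·21.6 = 52.8 + 90.4 + 29.4 + 129.6 = 302.2
Weight total: 3 + 4 + 6 + 6 = 19
WMA = 302.2 / 19 = 15.905

15.905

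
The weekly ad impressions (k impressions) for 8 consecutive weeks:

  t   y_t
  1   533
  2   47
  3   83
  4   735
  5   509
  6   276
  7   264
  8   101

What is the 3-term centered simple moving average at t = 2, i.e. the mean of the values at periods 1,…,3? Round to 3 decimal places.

Sum of periods 1–3: 533 + 47 + 83 = 663
Divide by 3: 663 / 3 = 221.000

221.000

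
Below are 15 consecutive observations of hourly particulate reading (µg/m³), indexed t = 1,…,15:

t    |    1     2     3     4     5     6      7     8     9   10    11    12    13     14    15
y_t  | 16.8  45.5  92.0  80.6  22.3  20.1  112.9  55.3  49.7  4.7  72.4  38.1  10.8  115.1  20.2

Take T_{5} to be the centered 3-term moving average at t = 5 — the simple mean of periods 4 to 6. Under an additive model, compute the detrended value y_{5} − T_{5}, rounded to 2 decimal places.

-18.70

Trend T_5 = (80.6 + 22.3 + 20.1) / 3 = 123.0/3 = 41.0000
Detrended value: 22.3 − 41.0000 = -18.70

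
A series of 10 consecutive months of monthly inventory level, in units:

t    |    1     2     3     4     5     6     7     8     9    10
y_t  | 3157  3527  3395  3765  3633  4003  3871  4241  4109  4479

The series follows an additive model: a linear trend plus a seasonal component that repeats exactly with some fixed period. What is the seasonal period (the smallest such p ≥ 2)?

First differences y_{t+1} − y_t: 370, -132, 370, -132, 370, -132, …
The difference pattern repeats every 2 terms and not for any smaller step, so p = 2.

2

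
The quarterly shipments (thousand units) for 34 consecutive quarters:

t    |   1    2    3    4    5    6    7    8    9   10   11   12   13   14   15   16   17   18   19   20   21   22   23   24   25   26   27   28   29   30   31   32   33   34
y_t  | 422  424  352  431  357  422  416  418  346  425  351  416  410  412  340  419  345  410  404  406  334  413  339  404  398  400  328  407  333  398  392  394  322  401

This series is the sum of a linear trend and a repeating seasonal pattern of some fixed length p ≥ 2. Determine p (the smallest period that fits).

6

First differences y_{t+1} − y_t: 2, -72, 79, -74, 65, -6, 2, -72, 79, -74, 65, -6, 2, -72, …
The difference pattern repeats every 6 terms and not for any smaller step, so p = 6.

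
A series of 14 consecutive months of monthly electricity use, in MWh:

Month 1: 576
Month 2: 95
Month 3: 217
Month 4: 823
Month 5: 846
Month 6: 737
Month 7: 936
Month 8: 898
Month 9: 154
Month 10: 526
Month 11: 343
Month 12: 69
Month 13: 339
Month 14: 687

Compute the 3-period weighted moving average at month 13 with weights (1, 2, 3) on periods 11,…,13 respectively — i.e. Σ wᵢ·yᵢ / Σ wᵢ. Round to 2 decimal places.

Weighted sum: 1·343 + 2·69 + 3·339 = 343 + 138 + 1017 = 1498
Weight total: 1 + 2 + 3 = 6
WMA = 1498 / 6 = 249.67

249.67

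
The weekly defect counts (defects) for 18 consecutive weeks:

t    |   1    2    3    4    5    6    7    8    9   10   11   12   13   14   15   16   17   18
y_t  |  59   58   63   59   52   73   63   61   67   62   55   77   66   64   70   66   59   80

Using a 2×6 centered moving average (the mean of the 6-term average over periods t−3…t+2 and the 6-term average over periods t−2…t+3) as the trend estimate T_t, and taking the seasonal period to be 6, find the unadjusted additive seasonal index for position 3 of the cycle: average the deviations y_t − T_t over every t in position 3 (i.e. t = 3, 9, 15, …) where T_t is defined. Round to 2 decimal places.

Season position 3 occurs at t = 9, 15 (where T_t is defined).
t=9: T_9 = 63.8333; y_9 − T_9 = 67 − 63.8333 = 3.1667
t=15: T_15 = 67.2500; y_15 − T_15 = 70 − 67.2500 = 2.7500
Mean deviation: (3.1667 + 2.7500) / 2 = 2.96

2.96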